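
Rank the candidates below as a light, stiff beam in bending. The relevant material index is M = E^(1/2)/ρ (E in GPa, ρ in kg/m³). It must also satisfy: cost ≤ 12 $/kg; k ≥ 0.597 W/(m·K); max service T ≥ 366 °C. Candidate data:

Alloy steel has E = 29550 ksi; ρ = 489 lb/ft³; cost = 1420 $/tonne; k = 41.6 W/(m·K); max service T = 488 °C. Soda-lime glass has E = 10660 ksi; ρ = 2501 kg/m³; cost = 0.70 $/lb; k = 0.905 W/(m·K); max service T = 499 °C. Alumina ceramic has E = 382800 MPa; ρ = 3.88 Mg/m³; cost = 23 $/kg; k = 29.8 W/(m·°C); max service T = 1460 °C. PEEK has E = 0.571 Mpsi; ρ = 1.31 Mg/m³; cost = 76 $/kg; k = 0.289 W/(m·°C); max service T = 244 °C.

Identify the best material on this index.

soda-lime glass

Screen on constraints: cost ≤ 12 $/kg; k ≥ 0.597 W/(m·K); max service T ≥ 366 °C. Survivors: alloy steel, soda-lime glass.
In SI units:
  alloy steel: E = 203.7 GPa, ρ = 7833 kg/m³
  soda-lime glass: E = 73.50 GPa, ρ = 2501 kg/m³
  soda-lime glass: M = 3.43×10⁻³
  alloy steel: M = 1.82×10⁻³
The maximum is for soda-lime glass.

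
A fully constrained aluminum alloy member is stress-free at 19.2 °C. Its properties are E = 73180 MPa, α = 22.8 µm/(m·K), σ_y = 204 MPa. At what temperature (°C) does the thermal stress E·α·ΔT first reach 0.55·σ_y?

86.4 °C

E = 73180 MPa = 73.18 GPa.
E·α·ΔT = 112.2 MPa ⇒ ΔT = 112.2 / (73.18×10³ × 22.8×10⁻⁶) = 67.25 K.
T = 19.2 + 67.25 = 86.45 °C.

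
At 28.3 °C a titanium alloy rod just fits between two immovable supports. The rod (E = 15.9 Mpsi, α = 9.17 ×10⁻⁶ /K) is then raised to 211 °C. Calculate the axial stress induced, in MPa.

E = 15.9 Mpsi = 109.6 GPa.
ΔT = 182.7 K. Constrained thermal stress σ = E·α·ΔT = 109.6×10³ MPa × 9.17×10⁻⁶ × 182.7 = 184 MPa (compressive).

184 MPa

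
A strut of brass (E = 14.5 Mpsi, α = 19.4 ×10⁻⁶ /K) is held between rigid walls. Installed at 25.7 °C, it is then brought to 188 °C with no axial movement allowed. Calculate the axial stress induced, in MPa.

315 MPa

E = 14.5 Mpsi = 99.97 GPa.
ΔT = 162.3 K. Constrained thermal stress σ = E·α·ΔT = 99.97×10³ MPa × 19.4×10⁻⁶ × 162.3 = 315 MPa (compressive).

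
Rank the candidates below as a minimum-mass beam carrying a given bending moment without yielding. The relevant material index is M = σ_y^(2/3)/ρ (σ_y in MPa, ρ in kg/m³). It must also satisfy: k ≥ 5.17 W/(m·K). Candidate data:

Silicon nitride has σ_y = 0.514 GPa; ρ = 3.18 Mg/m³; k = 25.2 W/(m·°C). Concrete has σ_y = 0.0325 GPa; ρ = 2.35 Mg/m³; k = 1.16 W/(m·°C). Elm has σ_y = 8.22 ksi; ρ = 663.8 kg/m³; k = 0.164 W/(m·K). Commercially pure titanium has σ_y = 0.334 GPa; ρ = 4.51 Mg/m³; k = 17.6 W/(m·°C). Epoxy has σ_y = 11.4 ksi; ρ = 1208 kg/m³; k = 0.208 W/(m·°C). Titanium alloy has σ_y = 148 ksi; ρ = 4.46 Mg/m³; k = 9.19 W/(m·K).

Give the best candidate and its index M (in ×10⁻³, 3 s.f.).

Screen on constraints: k ≥ 5.17 W/(m·K). Survivors: silicon nitride, commercially pure titanium, titanium alloy.
Putting every candidate on a common basis:
  silicon nitride: σ_y = 514.0 MPa, ρ = 3180 kg/m³
  commercially pure titanium: σ_y = 334.0 MPa, ρ = 4510 kg/m³
  titanium alloy: σ_y = 1020 MPa, ρ = 4460 kg/m³
  titanium alloy: M = 22.7×10⁻³
  silicon nitride: M = 20.2×10⁻³
  commercially pure titanium: M = 10.7×10⁻³
Titanium alloy ranks first.

titanium alloy, M = 22.7×10⁻³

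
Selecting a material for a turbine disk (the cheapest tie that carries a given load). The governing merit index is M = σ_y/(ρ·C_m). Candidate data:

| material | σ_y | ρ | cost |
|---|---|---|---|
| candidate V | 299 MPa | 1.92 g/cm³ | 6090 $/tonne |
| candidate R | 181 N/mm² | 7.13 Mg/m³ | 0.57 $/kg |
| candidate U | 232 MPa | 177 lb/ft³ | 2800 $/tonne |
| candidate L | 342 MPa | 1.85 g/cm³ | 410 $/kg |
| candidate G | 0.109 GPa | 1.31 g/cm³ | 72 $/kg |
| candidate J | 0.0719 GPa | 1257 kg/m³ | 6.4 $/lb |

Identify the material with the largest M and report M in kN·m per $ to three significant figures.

candidate R, M = 44.5 kN·m per $

In SI units:
  candidate V: σ_y = 299.0 MPa, ρ = 1920 kg/m³, cost = 6.090 $/kg
  candidate R: σ_y = 181.0 MPa, ρ = 7130 kg/m³, cost = 0.5700 $/kg
  candidate U: σ_y = 232.0 MPa, ρ = 2835 kg/m³, cost = 2.800 $/kg
  candidate L: σ_y = 342.0 MPa, ρ = 1850 kg/m³, cost = 410.0 $/kg
  candidate G: σ_y = 109.0 MPa, ρ = 1310 kg/m³, cost = 72.00 $/kg
  candidate J: σ_y = 71.90 MPa, ρ = 1257 kg/m³, cost = 14.11 $/kg
  candidate R: M = 44.5 kN·m per $
  candidate U: M = 29.2 kN·m per $
  candidate V: M = 25.6 kN·m per $
  candidate J: M = 4.05 kN·m per $
  candidate G: M = 1.16 kN·m per $
  candidate L: M = 0.451 kN·m per $
Candidate R ranks first.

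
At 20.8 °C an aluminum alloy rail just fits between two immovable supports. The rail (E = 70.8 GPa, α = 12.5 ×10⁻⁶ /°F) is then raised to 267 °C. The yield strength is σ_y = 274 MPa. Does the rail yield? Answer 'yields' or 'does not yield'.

α = 12.5×10⁻⁶/°F × 9/5 = 22.5×10⁻⁶/K.
ΔT = 246.2 K. Constrained thermal stress σ = E·α·ΔT = 70.80×10³ MPa × 22.5×10⁻⁶ × 246.2 = 392 MPa (compressive).
Compare to σ_y = 274 MPa: σ ≥ σ_y, so it yields.

yields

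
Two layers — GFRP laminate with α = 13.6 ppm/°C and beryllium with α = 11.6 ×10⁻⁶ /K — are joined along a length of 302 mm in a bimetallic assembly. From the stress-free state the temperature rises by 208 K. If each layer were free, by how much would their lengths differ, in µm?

126 µm

Δα = |13.6 − 11.6|×10⁻⁶/K = 2.00×10⁻⁶/K.
ΔL_mismatch = Δα·L·ΔT = 2.00×10⁻⁶ × 302.0 mm × 208.0 K = 126 µm.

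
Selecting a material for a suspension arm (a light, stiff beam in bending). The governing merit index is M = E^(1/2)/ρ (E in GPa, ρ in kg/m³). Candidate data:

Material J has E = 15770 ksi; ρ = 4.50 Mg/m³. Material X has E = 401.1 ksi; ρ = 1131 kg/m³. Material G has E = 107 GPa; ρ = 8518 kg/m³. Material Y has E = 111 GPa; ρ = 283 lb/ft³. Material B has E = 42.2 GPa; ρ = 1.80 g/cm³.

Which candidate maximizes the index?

material B

In SI units:
  material J: E = 108.7 GPa, ρ = 4500 kg/m³
  material X: E = 2.765 GPa, ρ = 1131 kg/m³
  material G: E = 107.0 GPa, ρ = 8518 kg/m³
  material Y: E = 111.0 GPa, ρ = 4533 kg/m³
  material B: E = 42.20 GPa, ρ = 1800 kg/m³
  material B: M = 3.61×10⁻³
  material Y: M = 2.32×10⁻³
  material J: M = 2.32×10⁻³
  material X: M = 1.47×10⁻³
  material G: M = 1.21×10⁻³
Material B ranks first.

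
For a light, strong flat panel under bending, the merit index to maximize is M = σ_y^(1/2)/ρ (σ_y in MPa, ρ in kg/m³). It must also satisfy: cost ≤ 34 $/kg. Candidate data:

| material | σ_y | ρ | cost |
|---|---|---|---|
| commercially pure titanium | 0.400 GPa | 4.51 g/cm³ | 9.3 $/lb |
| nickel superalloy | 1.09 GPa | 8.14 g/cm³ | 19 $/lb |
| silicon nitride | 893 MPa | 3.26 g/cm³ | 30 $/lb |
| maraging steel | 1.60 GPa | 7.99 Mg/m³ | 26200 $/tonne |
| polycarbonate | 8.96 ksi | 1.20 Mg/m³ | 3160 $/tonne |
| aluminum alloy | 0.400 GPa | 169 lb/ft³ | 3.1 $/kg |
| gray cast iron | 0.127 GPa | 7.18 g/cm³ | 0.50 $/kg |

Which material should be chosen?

aluminum alloy

Screen on constraints: cost ≤ 34 $/kg. Survivors: commercially pure titanium, maraging steel, polycarbonate, aluminum alloy, gray cast iron.
Normalizing units and computing the index:
  commercially pure titanium: σ_y = 400.0 MPa, ρ = 4510 kg/m³
  maraging steel: σ_y = 1600 MPa, ρ = 7990 kg/m³
  polycarbonate: σ_y = 61.78 MPa, ρ = 1200 kg/m³
  aluminum alloy: σ_y = 400.0 MPa, ρ = 2707 kg/m³
  gray cast iron: σ_y = 127.0 MPa, ρ = 7180 kg/m³
  aluminum alloy: M = 7.39×10⁻³
  polycarbonate: M = 6.55×10⁻³
  maraging steel: M = 5.01×10⁻³
  commercially pure titanium: M = 4.43×10⁻³
  gray cast iron: M = 1.57×10⁻³
The maximum is for aluminum alloy.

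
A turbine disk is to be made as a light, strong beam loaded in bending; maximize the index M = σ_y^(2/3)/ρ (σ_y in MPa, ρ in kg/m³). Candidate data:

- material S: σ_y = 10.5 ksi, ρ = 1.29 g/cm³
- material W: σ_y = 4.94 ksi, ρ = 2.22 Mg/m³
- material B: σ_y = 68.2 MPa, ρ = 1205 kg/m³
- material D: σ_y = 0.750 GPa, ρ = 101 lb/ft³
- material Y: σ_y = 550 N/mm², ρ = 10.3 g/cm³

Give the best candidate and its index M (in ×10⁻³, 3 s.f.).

Convert each candidate to consistent units, then evaluate M:
  material S: σ_y = 72.39 MPa, ρ = 1290 kg/m³
  material W: σ_y = 34.06 MPa, ρ = 2220 kg/m³
  material B: σ_y = 68.20 MPa, ρ = 1205 kg/m³
  material D: σ_y = 750.0 MPa, ρ = 1618 kg/m³
  material Y: σ_y = 550.0 MPa, ρ = 10300 kg/m³
  material D: M = 51.0×10⁻³
  material B: M = 13.9×10⁻³
  material S: M = 13.5×10⁻³
  material Y: M = 6.52×10⁻³
  material W: M = 4.73×10⁻³
Material D ranks first.

material D, M = 51.0×10⁻³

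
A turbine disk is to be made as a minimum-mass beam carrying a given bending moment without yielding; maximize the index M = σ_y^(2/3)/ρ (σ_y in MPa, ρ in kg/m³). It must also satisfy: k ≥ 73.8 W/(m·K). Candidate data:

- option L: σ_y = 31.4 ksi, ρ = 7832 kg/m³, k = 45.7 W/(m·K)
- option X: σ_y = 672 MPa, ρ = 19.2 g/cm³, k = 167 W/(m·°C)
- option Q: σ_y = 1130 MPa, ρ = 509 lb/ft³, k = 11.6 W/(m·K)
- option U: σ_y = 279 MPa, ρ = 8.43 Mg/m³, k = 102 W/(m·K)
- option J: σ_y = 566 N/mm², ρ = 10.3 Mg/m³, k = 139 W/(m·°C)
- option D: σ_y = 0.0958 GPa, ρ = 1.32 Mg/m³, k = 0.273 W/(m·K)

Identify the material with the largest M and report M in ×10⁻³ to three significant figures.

Screen on constraints: k ≥ 73.8 W/(m·K). Survivors: option X, option U, option J.
Convert each candidate to consistent units, then evaluate M:
  option X: σ_y = 672.0 MPa, ρ = 19200 kg/m³
  option U: σ_y = 279.0 MPa, ρ = 8430 kg/m³
  option J: σ_y = 566.0 MPa, ρ = 10300 kg/m³
  option J: M = 6.64×10⁻³
  option U: M = 5.06×10⁻³
  option X: M = 4.00×10⁻³
Option J has the largest M.

option J, M = 6.64×10⁻³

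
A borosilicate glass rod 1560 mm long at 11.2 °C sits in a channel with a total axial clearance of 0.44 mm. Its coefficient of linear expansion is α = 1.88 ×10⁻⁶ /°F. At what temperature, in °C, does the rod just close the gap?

94.5 °C

α = 1.88×10⁻⁶/°F × 9/5 = 3.38×10⁻⁶/K.
α·L₀·ΔT = 0.44 mm ⇒ ΔT = 0.44 / (3.38×10⁻⁶ × 1560.0) = 83.35 K.
T = 11.2 + 83.35 = 94.55 °C.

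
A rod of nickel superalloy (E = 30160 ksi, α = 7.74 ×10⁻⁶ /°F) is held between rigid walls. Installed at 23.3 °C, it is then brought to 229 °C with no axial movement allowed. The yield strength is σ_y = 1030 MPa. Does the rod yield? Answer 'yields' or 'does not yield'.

E = 30160 ksi = 207.9 GPa.
α = 7.74×10⁻⁶/°F × 9/5 = 13.9×10⁻⁶/K.
ΔT = 205.7 K. Constrained thermal stress σ = E·α·ΔT = 207.9×10³ MPa × 13.9×10⁻⁶ × 205.7 = 596 MPa (compressive).
Compare to σ_y = 1030 MPa: σ < σ_y, so it does not yield.

does not yield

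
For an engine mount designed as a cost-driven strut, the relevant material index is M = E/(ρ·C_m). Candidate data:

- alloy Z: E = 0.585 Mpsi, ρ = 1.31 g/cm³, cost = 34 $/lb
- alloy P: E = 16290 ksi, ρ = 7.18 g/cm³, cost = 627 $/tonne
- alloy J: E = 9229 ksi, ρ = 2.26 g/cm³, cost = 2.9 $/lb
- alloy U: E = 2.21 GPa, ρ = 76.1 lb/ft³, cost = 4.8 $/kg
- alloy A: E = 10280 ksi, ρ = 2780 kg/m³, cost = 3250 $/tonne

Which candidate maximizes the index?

In SI units:
  alloy Z: E = 4.033 GPa, ρ = 1310 kg/m³, cost = 74.96 $/kg
  alloy P: E = 112.3 GPa, ρ = 7180 kg/m³, cost = 0.6270 $/kg
  alloy J: E = 63.63 GPa, ρ = 2260 kg/m³, cost = 6.393 $/kg
  alloy U: E = 2.210 GPa, ρ = 1219 kg/m³, cost = 4.800 $/kg
  alloy A: E = 70.88 GPa, ρ = 2780 kg/m³, cost = 3.250 $/kg
  alloy P: M = 24.9 MN·m per $
  alloy A: M = 7.84 MN·m per $
  alloy J: M = 4.40 MN·m per $
  alloy U: M = 0.378 MN·m per $
  alloy Z: M = 0.0411 MN·m per $
The maximum is for alloy P.

alloy P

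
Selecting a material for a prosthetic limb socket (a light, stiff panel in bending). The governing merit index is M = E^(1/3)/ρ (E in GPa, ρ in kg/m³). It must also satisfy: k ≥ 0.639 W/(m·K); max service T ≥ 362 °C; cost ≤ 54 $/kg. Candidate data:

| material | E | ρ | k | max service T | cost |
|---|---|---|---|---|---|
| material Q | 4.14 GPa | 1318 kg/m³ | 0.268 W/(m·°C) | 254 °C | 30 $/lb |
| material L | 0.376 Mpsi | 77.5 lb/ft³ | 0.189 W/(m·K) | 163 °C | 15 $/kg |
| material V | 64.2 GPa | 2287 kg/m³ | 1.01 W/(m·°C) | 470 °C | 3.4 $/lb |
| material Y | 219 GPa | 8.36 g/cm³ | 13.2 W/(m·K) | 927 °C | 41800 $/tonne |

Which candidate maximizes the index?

material V

Screen on constraints: k ≥ 0.639 W/(m·K); max service T ≥ 362 °C; cost ≤ 54 $/kg. Survivors: material V, material Y.
After converting to SI:
  material V: E = 64.20 GPa, ρ = 2287 kg/m³
  material Y: E = 219.0 GPa, ρ = 8360 kg/m³
  material V: M = 1.75×10⁻³
  material Y: M = 0.721×10⁻³
Highest index: material V.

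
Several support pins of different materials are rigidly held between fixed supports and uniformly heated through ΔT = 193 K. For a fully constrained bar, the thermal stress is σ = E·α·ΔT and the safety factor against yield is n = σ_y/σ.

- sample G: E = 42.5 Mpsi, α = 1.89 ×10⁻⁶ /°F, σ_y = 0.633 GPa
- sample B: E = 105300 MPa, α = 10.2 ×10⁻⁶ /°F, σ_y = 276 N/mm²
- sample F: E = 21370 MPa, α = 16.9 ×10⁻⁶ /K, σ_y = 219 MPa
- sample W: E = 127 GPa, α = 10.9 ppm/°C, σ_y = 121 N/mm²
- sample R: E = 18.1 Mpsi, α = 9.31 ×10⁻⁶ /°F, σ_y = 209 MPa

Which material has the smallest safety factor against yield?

With everything in SI (GPa, ×10⁻⁶/K, MPa):
  sample G: E = 293.0, α = 3.40, σ_y = 633.0 → σ = 192 MPa, n = 3.29
  sample B: E = 105.3, α = 18.4, σ_y = 276.0 → σ = 373 MPa, n = 0.740
  sample F: E = 21.37, α = 16.9, σ_y = 219.0 → σ = 69.7 MPa, n = 3.14
  sample W: E = 127.0, α = 10.9, σ_y = 121.0 → σ = 267 MPa, n = 0.453
  sample R: E = 124.8, α = 16.8, σ_y = 209.0 → σ = 404 MPa, n = 0.518
Smallest n: sample W with n = 0.453.

sample W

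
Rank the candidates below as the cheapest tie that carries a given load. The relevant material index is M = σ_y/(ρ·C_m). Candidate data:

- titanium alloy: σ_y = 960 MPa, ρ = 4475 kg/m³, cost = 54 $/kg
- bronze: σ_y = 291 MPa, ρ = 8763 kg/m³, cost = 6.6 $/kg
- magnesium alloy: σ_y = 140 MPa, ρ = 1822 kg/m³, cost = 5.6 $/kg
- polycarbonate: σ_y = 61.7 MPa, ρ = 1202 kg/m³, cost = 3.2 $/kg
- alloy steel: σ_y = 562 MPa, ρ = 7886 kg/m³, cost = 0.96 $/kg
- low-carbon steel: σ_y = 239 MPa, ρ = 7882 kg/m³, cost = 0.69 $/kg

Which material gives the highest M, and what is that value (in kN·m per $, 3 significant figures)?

Per-candidate index values:
  alloy steel: M = 74.2 kN·m per $
  low-carbon steel: M = 43.9 kN·m per $
  polycarbonate: M = 16.0 kN·m per $
  magnesium alloy: M = 13.7 kN·m per $
  bronze: M = 5.03 kN·m per $
  titanium alloy: M = 3.97 kN·m per $
The maximum is for alloy steel.

alloy steel, M = 74.2 kN·m per $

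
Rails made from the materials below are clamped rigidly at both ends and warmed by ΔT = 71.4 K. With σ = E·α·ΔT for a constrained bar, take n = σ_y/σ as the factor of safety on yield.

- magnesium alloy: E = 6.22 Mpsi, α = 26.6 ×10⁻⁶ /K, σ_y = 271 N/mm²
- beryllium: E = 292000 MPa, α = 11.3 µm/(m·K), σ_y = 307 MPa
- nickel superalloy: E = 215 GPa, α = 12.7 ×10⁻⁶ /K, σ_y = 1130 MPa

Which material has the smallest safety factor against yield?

Per material, after unit conversion:
  magnesium alloy: E = 42.89, α = 26.6, σ_y = 271.0 → σ = 81.4 MPa, n = 3.33
  beryllium: E = 292.0, α = 11.3, σ_y = 307.0 → σ = 236 MPa, n = 1.30
  nickel superalloy: E = 215.0, α = 12.7, σ_y = 1130 → σ = 195 MPa, n = 5.80
Beryllium has the lowest safety factor, n = 1.30.

beryllium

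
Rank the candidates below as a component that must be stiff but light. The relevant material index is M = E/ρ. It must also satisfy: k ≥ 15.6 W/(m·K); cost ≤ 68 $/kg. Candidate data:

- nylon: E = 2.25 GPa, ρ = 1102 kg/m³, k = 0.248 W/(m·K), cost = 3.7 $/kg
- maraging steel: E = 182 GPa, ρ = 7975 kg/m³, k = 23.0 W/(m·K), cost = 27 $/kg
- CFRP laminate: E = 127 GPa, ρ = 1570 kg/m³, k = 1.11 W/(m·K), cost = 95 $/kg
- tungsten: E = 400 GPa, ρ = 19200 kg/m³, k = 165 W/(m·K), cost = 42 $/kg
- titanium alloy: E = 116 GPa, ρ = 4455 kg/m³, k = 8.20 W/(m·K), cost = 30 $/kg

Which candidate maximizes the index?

maraging steel

Screen on constraints: k ≥ 15.6 W/(m·K); cost ≤ 68 $/kg. Survivors: maraging steel, tungsten.
Per-candidate index values:
  maraging steel: M = 22.8 MN·m/kg
  tungsten: M = 20.8 MN·m/kg
Highest index: maraging steel.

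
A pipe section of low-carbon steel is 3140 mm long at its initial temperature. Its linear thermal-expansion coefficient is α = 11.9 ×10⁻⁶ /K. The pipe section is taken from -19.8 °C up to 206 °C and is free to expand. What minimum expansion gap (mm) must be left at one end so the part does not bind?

8.44 mm

ΔT = 206 − (-19.8) = 225.8 K.
ΔL = α·L₀·ΔT = 11.9×10⁻⁶ × 3140 mm × 225.8 K = 8.44 mm.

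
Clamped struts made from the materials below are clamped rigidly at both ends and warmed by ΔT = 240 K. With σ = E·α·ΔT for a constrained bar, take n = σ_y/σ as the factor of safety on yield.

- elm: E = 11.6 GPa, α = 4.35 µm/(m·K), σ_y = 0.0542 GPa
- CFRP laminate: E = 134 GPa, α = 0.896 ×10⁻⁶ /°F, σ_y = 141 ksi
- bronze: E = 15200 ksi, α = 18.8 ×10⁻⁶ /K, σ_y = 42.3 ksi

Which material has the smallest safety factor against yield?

bronze

Converting E to GPa, α to ×10⁻⁶/K, σ_y to MPa, then σ and n for each:
  elm: E = 11.60, α = 4.35, σ_y = 54.20 → σ = 12.1 MPa, n = 4.48
  CFRP laminate: E = 134.0, α = 1.61, σ_y = 972.2 → σ = 51.9 MPa, n = 18.7
  bronze: E = 104.8, α = 18.8, σ_y = 291.6 → σ = 473 MPa, n = 0.617
Bronze has the lowest safety factor, n = 0.617.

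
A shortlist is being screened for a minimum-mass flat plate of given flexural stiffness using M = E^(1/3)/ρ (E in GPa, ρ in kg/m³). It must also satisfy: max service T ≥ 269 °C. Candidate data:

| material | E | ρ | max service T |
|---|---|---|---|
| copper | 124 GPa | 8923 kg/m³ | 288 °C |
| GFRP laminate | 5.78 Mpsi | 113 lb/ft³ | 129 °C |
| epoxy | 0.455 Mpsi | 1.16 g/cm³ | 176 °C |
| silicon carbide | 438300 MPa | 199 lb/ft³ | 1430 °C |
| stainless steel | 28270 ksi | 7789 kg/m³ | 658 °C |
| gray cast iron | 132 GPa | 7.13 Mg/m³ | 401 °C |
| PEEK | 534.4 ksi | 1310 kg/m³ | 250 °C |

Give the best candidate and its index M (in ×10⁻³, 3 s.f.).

silicon carbide, M = 2.38×10⁻³

Screen on constraints: max service T ≥ 269 °C. Survivors: copper, silicon carbide, stainless steel, gray cast iron.
In SI units:
  copper: E = 124.0 GPa, ρ = 8923 kg/m³
  silicon carbide: E = 438.3 GPa, ρ = 3188 kg/m³
  stainless steel: E = 194.9 GPa, ρ = 7789 kg/m³
  gray cast iron: E = 132.0 GPa, ρ = 7130 kg/m³
  silicon carbide: M = 2.38×10⁻³
  stainless steel: M = 0.744×10⁻³
  gray cast iron: M = 0.714×10⁻³
  copper: M = 0.559×10⁻³
Silicon carbide has the largest M.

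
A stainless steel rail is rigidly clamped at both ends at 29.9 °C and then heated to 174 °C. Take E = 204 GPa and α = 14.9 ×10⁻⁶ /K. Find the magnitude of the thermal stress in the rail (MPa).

ΔT = 144.1 K. Constrained thermal stress σ = E·α·ΔT = 204.0×10³ MPa × 14.9×10⁻⁶ × 144.1 = 438 MPa (compressive).

438 MPa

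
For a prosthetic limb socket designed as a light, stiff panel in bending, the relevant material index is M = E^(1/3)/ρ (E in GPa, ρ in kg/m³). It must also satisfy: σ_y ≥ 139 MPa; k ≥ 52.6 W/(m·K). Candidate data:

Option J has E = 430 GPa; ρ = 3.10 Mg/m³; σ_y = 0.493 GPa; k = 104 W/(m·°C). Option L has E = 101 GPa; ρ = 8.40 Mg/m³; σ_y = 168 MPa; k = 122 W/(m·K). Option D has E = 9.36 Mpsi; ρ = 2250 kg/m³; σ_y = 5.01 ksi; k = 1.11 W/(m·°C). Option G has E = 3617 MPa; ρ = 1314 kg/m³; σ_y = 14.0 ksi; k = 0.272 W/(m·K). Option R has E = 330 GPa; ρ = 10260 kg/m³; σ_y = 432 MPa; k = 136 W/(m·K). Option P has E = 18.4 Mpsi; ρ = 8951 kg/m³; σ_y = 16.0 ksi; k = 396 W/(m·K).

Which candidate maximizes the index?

Screen on constraints: σ_y ≥ 139 MPa; k ≥ 52.6 W/(m·K). Survivors: option J, option L, option R.
Normalizing units and computing the index:
  option J: E = 430.0 GPa, ρ = 3100 kg/m³
  option L: E = 101.0 GPa, ρ = 8400 kg/m³
  option R: E = 330.0 GPa, ρ = 10260 kg/m³
  option J: M = 2.43×10⁻³
  option R: M = 0.674×10⁻³
  option L: M = 0.554×10⁻³
The maximum is for option J.

option J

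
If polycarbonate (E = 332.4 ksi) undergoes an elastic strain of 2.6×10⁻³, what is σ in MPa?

5.96 MPa

E = 332.4 ksi = 2.292 GPa.
σ = E·ε = 2292 MPa × 2.6×10⁻³ = 5.96 MPa.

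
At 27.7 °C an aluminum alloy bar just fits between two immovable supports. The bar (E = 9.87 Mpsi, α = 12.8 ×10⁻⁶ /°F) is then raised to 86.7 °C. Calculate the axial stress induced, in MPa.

92.5 MPa

E = 9.87 Mpsi = 68.05 GPa.
α = 12.8×10⁻⁶/°F × 9/5 = 23.0×10⁻⁶/K.
ΔT = 59.00 K. Constrained thermal stress σ = E·α·ΔT = 68.05×10³ MPa × 23.0×10⁻⁶ × 59.00 = 92.5 MPa (compressive).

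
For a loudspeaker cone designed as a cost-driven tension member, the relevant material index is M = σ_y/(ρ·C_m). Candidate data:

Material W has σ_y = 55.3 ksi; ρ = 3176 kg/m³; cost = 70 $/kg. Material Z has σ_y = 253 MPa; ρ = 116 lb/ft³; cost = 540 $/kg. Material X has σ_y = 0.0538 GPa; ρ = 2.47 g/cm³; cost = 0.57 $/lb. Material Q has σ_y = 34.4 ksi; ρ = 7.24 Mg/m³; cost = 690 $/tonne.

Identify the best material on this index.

Putting every candidate on a common basis:
  material W: σ_y = 381.3 MPa, ρ = 3176 kg/m³, cost = 70.00 $/kg
  material Z: σ_y = 253.0 MPa, ρ = 1858 kg/m³, cost = 540.0 $/kg
  material X: σ_y = 53.80 MPa, ρ = 2470 kg/m³, cost = 1.257 $/kg
  material Q: σ_y = 237.2 MPa, ρ = 7240 kg/m³, cost = 0.6900 $/kg
  material Q: M = 47.5 kN·m per $
  material X: M = 17.3 kN·m per $
  material W: M = 1.72 kN·m per $
  material Z: M = 0.252 kN·m per $
Material Q ranks first.

material Q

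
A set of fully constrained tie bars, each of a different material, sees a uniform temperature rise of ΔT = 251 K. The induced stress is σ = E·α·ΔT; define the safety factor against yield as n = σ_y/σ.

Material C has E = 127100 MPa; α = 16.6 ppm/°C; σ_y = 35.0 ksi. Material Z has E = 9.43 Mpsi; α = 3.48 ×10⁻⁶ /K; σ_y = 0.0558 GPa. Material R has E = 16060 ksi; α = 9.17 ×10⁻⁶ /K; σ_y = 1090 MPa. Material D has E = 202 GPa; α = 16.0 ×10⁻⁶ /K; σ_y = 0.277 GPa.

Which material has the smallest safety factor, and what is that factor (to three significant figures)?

Converting E to GPa, α to ×10⁻⁶/K, σ_y to MPa, then σ and n for each:
  material C: E = 127.1, α = 16.6, σ_y = 241.3 → σ = 530 MPa, n = 0.456
  material Z: E = 65.02, α = 3.48, σ_y = 55.80 → σ = 56.8 MPa, n = 0.983
  material R: E = 110.7, α = 9.17, σ_y = 1090 → σ = 255 MPa, n = 4.28
  material D: E = 202.0, α = 16.0, σ_y = 277.0 → σ = 811 MPa, n = 0.341
Material D has the lowest safety factor, n = 0.341.

material D, n = 0.341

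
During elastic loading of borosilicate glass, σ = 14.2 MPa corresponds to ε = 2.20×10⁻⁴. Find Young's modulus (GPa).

E = σ/ε = 14.2 MPa / 2.20×10⁻⁴ = 64550 MPa = 64.5 GPa.

64.5 GPa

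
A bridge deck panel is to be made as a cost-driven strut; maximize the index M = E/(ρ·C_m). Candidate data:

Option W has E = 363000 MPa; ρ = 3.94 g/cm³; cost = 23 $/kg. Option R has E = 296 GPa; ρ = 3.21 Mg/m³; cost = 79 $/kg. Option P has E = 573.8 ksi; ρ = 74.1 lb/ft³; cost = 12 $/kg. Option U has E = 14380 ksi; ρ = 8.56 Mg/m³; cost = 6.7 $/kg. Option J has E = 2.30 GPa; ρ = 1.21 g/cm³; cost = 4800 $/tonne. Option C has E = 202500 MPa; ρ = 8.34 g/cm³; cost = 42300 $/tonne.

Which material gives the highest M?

Convert each candidate to consistent units, then evaluate M:
  option W: E = 363.0 GPa, ρ = 3940 kg/m³, cost = 23.00 $/kg
  option R: E = 296.0 GPa, ρ = 3210 kg/m³, cost = 79.00 $/kg
  option P: E = 3.956 GPa, ρ = 1187 kg/m³, cost = 12.00 $/kg
  option U: E = 99.15 GPa, ρ = 8560 kg/m³, cost = 6.700 $/kg
  option J: E = 2.300 GPa, ρ = 1210 kg/m³, cost = 4.800 $/kg
  option C: E = 202.5 GPa, ρ = 8340 kg/m³, cost = 42.30 $/kg
  option W: M = 4.01 MN·m per $
  option U: M = 1.73 MN·m per $
  option R: M = 1.17 MN·m per $
  option C: M = 0.574 MN·m per $
  option J: M = 0.396 MN·m per $
  option P: M = 0.278 MN·m per $
The maximum is for option W.

option W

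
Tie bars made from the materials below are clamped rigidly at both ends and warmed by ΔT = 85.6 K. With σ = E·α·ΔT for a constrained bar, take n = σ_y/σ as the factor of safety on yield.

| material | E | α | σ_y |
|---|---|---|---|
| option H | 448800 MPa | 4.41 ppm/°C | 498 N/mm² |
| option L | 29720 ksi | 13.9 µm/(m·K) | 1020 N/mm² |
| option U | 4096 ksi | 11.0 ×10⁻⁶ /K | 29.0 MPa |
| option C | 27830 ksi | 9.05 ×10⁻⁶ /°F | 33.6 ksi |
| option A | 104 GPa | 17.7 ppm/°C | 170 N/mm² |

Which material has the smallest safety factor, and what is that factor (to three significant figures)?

Per material, after unit conversion:
  option H: E = 448.8, α = 4.41, σ_y = 498.0 → σ = 169 MPa, n = 2.94
  option L: E = 204.9, α = 13.9, σ_y = 1020 → σ = 244 MPa, n = 4.18
  option U: E = 28.24, α = 11.0, σ_y = 29.00 → σ = 26.6 MPa, n = 1.09
  option C: E = 191.9, α = 16.3, σ_y = 231.7 → σ = 268 MPa, n = 0.866
  option A: E = 104.0, α = 17.7, σ_y = 170.0 → σ = 158 MPa, n = 1.08
Smallest n: option C with n = 0.866.

option C, n = 0.866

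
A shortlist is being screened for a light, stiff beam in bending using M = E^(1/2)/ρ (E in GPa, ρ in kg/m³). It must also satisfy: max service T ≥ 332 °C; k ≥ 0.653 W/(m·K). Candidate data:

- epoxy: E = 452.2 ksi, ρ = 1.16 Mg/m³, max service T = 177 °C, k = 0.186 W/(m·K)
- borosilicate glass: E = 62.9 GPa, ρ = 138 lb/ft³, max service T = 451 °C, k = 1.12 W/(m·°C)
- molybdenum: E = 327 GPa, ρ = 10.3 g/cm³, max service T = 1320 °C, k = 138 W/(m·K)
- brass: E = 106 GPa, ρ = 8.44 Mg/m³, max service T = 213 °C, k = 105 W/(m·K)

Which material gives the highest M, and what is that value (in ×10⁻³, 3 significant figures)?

borosilicate glass, M = 3.59×10⁻³

Screen on constraints: max service T ≥ 332 °C; k ≥ 0.653 W/(m·K). Survivors: borosilicate glass, molybdenum.
Putting every candidate on a common basis:
  borosilicate glass: E = 62.90 GPa, ρ = 2211 kg/m³
  molybdenum: E = 327.0 GPa, ρ = 10300 kg/m³
  borosilicate glass: M = 3.59×10⁻³
  molybdenum: M = 1.76×10⁻³
Highest index: borosilicate glass.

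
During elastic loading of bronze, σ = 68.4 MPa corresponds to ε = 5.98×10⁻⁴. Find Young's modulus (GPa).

114 GPa

E = σ/ε = 68.4 MPa / 5.98×10⁻⁴ = 114400 MPa = 114 GPa.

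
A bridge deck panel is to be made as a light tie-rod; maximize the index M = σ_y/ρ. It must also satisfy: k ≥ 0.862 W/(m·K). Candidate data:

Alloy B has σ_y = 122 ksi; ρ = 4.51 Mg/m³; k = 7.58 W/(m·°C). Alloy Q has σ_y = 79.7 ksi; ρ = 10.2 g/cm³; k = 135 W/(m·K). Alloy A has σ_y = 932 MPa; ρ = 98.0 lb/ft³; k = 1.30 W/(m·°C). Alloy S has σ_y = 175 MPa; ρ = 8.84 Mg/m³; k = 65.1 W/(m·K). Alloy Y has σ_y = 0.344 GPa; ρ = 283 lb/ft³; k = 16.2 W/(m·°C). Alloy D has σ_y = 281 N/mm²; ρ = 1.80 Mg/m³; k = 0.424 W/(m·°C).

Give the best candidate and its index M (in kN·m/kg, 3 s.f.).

alloy A, M = 594 kN·m/kg

Screen on constraints: k ≥ 0.862 W/(m·K). Survivors: alloy B, alloy Q, alloy A, alloy S, alloy Y.
After converting to SI:
  alloy B: σ_y = 841.2 MPa, ρ = 4510 kg/m³
  alloy Q: σ_y = 549.5 MPa, ρ = 10200 kg/m³
  alloy A: σ_y = 932.0 MPa, ρ = 1570 kg/m³
  alloy S: σ_y = 175.0 MPa, ρ = 8840 kg/m³
  alloy Y: σ_y = 344.0 MPa, ρ = 4533 kg/m³
  alloy A: M = 594 kN·m/kg
  alloy B: M = 187 kN·m/kg
  alloy Y: M = 75.9 kN·m/kg
  alloy Q: M = 53.9 kN·m/kg
  alloy S: M = 19.8 kN·m/kg
Alloy A has the largest M.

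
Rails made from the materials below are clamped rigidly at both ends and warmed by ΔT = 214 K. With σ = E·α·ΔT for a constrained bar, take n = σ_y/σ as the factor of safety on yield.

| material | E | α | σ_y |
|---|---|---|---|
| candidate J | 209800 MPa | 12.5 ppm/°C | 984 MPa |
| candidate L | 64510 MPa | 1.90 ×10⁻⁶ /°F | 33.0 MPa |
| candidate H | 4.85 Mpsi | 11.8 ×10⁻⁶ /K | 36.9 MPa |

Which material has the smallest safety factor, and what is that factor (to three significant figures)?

Per material, after unit conversion:
  candidate J: E = 209.8, α = 12.5, σ_y = 984.0 → σ = 561 MPa, n = 1.75
  candidate L: E = 64.51, α = 3.42, σ_y = 33.00 → σ = 47.2 MPa, n = 0.699
  candidate H: E = 33.44, α = 11.8, σ_y = 36.90 → σ = 84.4 MPa, n = 0.437
Smallest n: candidate H with n = 0.437.

candidate H, n = 0.437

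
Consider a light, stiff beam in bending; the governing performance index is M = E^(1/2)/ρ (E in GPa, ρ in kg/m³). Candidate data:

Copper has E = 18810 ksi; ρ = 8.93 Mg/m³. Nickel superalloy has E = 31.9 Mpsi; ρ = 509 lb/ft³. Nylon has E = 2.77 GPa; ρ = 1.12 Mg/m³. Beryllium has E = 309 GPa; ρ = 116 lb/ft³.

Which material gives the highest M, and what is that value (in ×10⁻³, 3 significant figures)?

beryllium, M = 9.46×10⁻³

Convert each candidate to consistent units, then evaluate M:
  copper: E = 129.7 GPa, ρ = 8930 kg/m³
  nickel superalloy: E = 219.9 GPa, ρ = 8153 kg/m³
  nylon: E = 2.770 GPa, ρ = 1120 kg/m³
  beryllium: E = 309.0 GPa, ρ = 1858 kg/m³
  beryllium: M = 9.46×10⁻³
  nickel superalloy: M = 1.82×10⁻³
  nylon: M = 1.49×10⁻³
  copper: M = 1.28×10⁻³
Highest index: beryllium.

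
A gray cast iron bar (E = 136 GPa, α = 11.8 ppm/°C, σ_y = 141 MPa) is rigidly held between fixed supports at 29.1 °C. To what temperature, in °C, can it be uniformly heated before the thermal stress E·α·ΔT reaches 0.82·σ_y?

E·α·ΔT = 115.6 MPa ⇒ ΔT = 115.6 / (136.0×10³ × 11.8×10⁻⁶) = 72.05 K.
T = 29.1 + 72.05 = 101.1 °C.

101 °C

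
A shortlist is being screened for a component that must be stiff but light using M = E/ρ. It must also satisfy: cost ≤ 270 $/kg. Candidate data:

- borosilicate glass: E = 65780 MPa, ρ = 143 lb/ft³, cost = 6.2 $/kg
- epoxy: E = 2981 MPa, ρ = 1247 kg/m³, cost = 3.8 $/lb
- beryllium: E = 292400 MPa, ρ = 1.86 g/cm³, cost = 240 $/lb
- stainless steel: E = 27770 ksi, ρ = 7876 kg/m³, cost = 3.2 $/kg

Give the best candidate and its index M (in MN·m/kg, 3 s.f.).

Screen on constraints: cost ≤ 270 $/kg. Survivors: borosilicate glass, epoxy, stainless steel.
Putting every candidate on a common basis:
  borosilicate glass: E = 65.78 GPa, ρ = 2291 kg/m³
  epoxy: E = 2.981 GPa, ρ = 1247 kg/m³
  stainless steel: E = 191.5 GPa, ρ = 7876 kg/m³
  borosilicate glass: M = 28.7 MN·m/kg
  stainless steel: M = 24.3 MN·m/kg
  epoxy: M = 2.39 MN·m/kg
Highest index: borosilicate glass.

borosilicate glass, M = 28.7 MN·m/kg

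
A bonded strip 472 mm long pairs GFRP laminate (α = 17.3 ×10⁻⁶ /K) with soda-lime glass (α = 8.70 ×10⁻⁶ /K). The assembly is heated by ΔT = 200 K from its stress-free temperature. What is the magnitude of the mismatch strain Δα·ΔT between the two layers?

Δα = |17.3 − 8.70|×10⁻⁶/K = 8.60×10⁻⁶/K.
Mismatch strain = Δα·ΔT = 8.60×10⁻⁶ × 200.0 = 1.72×10⁻³.

1.72×10⁻³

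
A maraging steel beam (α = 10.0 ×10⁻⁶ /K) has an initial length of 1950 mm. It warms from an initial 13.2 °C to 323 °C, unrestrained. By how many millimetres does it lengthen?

6.04 mm

ΔT = 323 − 13.2 = 309.8 K.
ΔL = α·L₀·ΔT = 10.0×10⁻⁶ × 1950 mm × 309.8 K = 6.04 mm.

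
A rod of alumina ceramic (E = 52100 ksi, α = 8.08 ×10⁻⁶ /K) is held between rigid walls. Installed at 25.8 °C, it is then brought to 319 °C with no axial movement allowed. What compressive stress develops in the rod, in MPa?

E = 52100 ksi = 359.2 GPa.
ΔT = 293.2 K. Constrained thermal stress σ = E·α·ΔT = 359.2×10³ MPa × 8.08×10⁻⁶ × 293.2 = 851 MPa (compressive).

851 MPa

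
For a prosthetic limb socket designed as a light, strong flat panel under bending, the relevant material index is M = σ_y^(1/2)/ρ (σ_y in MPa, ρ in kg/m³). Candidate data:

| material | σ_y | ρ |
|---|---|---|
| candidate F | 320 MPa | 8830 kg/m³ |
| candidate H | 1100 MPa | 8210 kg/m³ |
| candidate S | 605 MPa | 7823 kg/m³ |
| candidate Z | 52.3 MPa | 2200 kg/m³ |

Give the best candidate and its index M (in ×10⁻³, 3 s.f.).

Per-candidate index values:
  candidate H: M = 4.04×10⁻³
  candidate Z: M = 3.29×10⁻³
  candidate S: M = 3.14×10⁻³
  candidate F: M = 2.03×10⁻³
Candidate H ranks first.

candidate H, M = 4.04×10⁻³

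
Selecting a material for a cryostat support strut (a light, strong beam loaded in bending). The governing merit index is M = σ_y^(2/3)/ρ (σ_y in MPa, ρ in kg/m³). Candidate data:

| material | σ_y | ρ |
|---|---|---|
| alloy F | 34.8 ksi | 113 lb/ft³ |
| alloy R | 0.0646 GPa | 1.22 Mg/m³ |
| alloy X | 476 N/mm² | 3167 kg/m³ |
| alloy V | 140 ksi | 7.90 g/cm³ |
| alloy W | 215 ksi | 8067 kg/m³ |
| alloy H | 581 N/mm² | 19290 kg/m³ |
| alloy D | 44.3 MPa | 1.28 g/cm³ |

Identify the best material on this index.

Normalizing units and computing the index:
  alloy F: σ_y = 239.9 MPa, ρ = 1810 kg/m³
  alloy R: σ_y = 64.60 MPa, ρ = 1220 kg/m³
  alloy X: σ_y = 476.0 MPa, ρ = 3167 kg/m³
  alloy V: σ_y = 965.3 MPa, ρ = 7900 kg/m³
  alloy W: σ_y = 1482 MPa, ρ = 8067 kg/m³
  alloy H: σ_y = 581.0 MPa, ρ = 19290 kg/m³
  alloy D: σ_y = 44.30 MPa, ρ = 1280 kg/m³
  alloy F: M = 21.3×10⁻³
  alloy X: M = 19.2×10⁻³
  alloy W: M = 16.1×10⁻³
  alloy R: M = 13.2×10⁻³
  alloy V: M = 12.4×10⁻³
  alloy D: M = 9.78×10⁻³
  alloy H: M = 3.61×10⁻³
Alloy F has the largest M.

alloy F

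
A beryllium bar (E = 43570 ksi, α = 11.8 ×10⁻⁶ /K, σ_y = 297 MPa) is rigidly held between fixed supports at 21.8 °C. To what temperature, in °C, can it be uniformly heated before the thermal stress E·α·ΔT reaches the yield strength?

106 °C

E = 43570 ksi = 300.4 GPa.
E·α·ΔT = 297.0 MPa ⇒ ΔT = 297.0 / (300.4×10³ × 11.8×10⁻⁶) = 83.79 K.
T = 21.8 + 83.79 = 105.6 °C.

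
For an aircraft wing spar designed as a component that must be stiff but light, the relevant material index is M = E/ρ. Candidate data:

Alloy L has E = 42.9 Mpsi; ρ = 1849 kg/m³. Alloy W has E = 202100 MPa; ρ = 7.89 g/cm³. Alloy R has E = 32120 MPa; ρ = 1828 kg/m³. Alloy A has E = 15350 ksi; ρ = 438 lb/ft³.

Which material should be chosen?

alloy L

After converting to SI:
  alloy L: E = 295.8 GPa, ρ = 1849 kg/m³
  alloy W: E = 202.1 GPa, ρ = 7890 kg/m³
  alloy R: E = 32.12 GPa, ρ = 1828 kg/m³
  alloy A: E = 105.8 GPa, ρ = 7016 kg/m³
  alloy L: M = 160 MN·m/kg
  alloy W: M = 25.6 MN·m/kg
  alloy R: M = 17.6 MN·m/kg
  alloy A: M = 15.1 MN·m/kg
Alloy L ranks first.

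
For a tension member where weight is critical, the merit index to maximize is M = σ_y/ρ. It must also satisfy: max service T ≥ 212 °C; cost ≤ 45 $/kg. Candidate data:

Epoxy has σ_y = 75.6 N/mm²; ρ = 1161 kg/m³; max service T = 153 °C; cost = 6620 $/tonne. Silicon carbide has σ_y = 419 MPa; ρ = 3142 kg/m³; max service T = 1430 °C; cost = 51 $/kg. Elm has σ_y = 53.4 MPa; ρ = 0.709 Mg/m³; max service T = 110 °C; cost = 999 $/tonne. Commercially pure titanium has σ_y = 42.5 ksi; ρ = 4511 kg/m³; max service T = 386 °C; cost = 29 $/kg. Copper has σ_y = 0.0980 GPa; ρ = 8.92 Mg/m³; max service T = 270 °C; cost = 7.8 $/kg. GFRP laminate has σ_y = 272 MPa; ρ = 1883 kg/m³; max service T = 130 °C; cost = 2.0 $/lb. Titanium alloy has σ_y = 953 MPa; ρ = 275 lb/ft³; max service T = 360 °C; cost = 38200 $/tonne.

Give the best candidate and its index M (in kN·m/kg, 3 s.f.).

Screen on constraints: max service T ≥ 212 °C; cost ≤ 45 $/kg. Survivors: commercially pure titanium, copper, titanium alloy.
In SI units:
  commercially pure titanium: σ_y = 293.0 MPa, ρ = 4511 kg/m³
  copper: σ_y = 98.00 MPa, ρ = 8920 kg/m³
  titanium alloy: σ_y = 953.0 MPa, ρ = 4405 kg/m³
  titanium alloy: M = 216 kN·m/kg
  commercially pure titanium: M = 65.0 kN·m/kg
  copper: M = 11.0 kN·m/kg
Titanium alloy has the largest M.

titanium alloy, M = 216 kN·m/kg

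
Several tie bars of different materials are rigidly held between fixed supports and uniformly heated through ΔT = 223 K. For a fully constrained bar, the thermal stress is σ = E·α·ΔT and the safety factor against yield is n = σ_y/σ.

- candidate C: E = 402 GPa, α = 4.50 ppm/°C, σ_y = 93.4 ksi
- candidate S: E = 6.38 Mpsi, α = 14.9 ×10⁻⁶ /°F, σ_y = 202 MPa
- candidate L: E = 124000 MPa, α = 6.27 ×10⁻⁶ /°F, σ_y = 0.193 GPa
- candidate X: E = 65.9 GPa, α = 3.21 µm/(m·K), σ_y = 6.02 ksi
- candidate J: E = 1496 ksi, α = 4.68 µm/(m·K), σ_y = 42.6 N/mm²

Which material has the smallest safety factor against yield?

candidate L

Converting E to GPa, α to ×10⁻⁶/K, σ_y to MPa, then σ and n for each:
  candidate C: E = 402.0, α = 4.50, σ_y = 644.0 → σ = 403 MPa, n = 1.60
  candidate S: E = 43.99, α = 26.8, σ_y = 202.0 → σ = 263 MPa, n = 0.768
  candidate L: E = 124.0, α = 11.3, σ_y = 193.0 → σ = 312 MPa, n = 0.618
  candidate X: E = 65.90, α = 3.21, σ_y = 41.51 → σ = 47.2 MPa, n = 0.880
  candidate J: E = 10.31, α = 4.68, σ_y = 42.60 → σ = 10.8 MPa, n = 3.96
Smallest n: candidate L with n = 0.618.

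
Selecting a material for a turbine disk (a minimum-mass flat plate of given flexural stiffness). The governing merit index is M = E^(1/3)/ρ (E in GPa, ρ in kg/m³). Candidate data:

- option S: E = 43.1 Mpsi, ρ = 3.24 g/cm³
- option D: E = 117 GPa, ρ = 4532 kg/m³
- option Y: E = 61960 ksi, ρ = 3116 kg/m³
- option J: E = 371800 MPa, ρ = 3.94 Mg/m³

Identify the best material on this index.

option Y

Convert each candidate to consistent units, then evaluate M:
  option S: E = 297.2 GPa, ρ = 3240 kg/m³
  option D: E = 117.0 GPa, ρ = 4532 kg/m³
  option Y: E = 427.2 GPa, ρ = 3116 kg/m³
  option J: E = 371.8 GPa, ρ = 3940 kg/m³
  option Y: M = 2.42×10⁻³
  option S: M = 2.06×10⁻³
  option J: M = 1.83×10⁻³
  option D: M = 1.08×10⁻³
Option Y has the largest M.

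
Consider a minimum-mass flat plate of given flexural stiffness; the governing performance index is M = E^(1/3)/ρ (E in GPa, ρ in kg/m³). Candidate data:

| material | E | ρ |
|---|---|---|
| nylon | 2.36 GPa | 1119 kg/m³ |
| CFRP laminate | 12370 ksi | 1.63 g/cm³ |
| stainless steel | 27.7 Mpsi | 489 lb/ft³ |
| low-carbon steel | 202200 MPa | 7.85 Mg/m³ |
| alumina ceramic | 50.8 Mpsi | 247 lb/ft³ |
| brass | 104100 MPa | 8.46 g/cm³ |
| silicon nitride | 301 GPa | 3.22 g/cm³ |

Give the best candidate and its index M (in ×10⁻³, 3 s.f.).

CFRP laminate, M = 2.70×10⁻³

In SI units:
  nylon: E = 2.360 GPa, ρ = 1119 kg/m³
  CFRP laminate: E = 85.29 GPa, ρ = 1630 kg/m³
  stainless steel: E = 191.0 GPa, ρ = 7833 kg/m³
  low-carbon steel: E = 202.2 GPa, ρ = 7850 kg/m³
  alumina ceramic: E = 350.3 GPa, ρ = 3957 kg/m³
  brass: E = 104.1 GPa, ρ = 8460 kg/m³
  silicon nitride: E = 301.0 GPa, ρ = 3220 kg/m³
  CFRP laminate: M = 2.70×10⁻³
  silicon nitride: M = 2.08×10⁻³
  alumina ceramic: M = 1.78×10⁻³
  nylon: M = 1.19×10⁻³
  low-carbon steel: M = 0.748×10⁻³
  stainless steel: M = 0.735×10⁻³
  brass: M = 0.556×10⁻³
CFRP laminate ranks first.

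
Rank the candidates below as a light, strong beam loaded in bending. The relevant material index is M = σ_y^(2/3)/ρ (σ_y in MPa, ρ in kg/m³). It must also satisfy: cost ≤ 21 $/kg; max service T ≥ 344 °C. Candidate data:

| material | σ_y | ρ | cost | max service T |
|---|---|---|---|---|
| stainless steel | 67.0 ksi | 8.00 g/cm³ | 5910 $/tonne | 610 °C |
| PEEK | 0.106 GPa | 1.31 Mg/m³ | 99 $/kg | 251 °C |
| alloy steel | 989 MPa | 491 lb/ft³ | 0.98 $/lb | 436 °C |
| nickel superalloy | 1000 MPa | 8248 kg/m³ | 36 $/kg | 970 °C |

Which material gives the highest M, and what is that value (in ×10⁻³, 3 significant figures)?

alloy steel, M = 12.6×10⁻³

Screen on constraints: cost ≤ 21 $/kg; max service T ≥ 344 °C. Survivors: stainless steel, alloy steel.
Putting every candidate on a common basis:
  stainless steel: σ_y = 461.9 MPa, ρ = 8000 kg/m³
  alloy steel: σ_y = 989.0 MPa, ρ = 7865 kg/m³
  alloy steel: M = 12.6×10⁻³
  stainless steel: M = 7.47×10⁻³
Alloy steel ranks first.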